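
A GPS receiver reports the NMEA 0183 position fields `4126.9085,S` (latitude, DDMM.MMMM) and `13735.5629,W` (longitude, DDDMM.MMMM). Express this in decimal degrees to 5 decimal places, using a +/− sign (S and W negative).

Lat: split at 2 digits → 41° and 26.9085′; 41 + 26.9085/60 = 41.448475
S → negative
Longitude: split at 3 digits → 137° and 35.5629′; 137 + 35.5629/60 = 137.592715
hemisphere W, so the sign is −

-41.44848, -137.59272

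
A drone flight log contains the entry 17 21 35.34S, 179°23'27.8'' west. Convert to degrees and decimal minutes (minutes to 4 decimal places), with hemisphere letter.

17° 21.5890′ S, 179° 23.4633′ W

Latitude: 21 + 35.34/60 = 21.589000′
Longitude: seconds/60 = 0.46333; minutes = 23 + 0.46333 = 23.463333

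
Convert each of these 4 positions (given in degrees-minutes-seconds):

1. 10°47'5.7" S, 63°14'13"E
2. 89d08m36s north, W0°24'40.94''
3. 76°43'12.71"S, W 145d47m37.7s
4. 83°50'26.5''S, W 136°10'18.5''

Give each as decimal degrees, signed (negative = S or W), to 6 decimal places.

1. -10.784917, 63.236944
2. 89.143333, -0.411372
3. -76.720197, -145.793806
4. -83.840694, -136.171806

Point 1:
  Latitude: 10° + 47/60 + 5.7/3600 = 10 + 0.783333 + 0.001583 = 10.7849167
  S → negative
  Longitude: 14′ + 13″ = 14.21667′; 63 + 14.21667/60 = 63.2369444
  E → positive
Point 2:
  Lat: 89 + 8/60 + 36/3600 = 89.1433333
  N ⇒ keep positive
  Longitude: 0 + 24/60 + 40.94/3600 = 0.4113722
  hemisphere W, so the sign is −
Point 3:
  Latitude: 76 + 43/60 + 12.71/3600 = 76.7201972
  hemisphere S, so the sign is −
  λ: 145 + 47/60 + 37.7/3600 = 145.7938056
  W → negative
Point 4:
  Latitude: 50′ + 26.5″ = 50.44167′; 83 + 50.44167/60 = 83.8406944
  S → negative
  Longitude: 136° + 10/60 + 18.5/3600 = 136 + 0.166667 + 0.005139 = 136.1718056
  hemisphere W, so the sign is −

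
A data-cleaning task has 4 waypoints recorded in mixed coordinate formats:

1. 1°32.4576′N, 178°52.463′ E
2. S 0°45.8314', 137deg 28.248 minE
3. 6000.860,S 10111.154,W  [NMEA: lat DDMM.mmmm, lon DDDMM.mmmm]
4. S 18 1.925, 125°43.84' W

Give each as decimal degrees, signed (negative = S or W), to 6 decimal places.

1. 1.540960, 178.874383
2. -0.763857, 137.470800
3. -60.014333, -101.185900
4. -18.032083, -125.730667

Point 1:
  Lat: 32.4576′ = 0.540960°; total 1.5409600
  N → positive
  Longitude: 178 + 52.463/60 = 178.8743833
  E ⇒ keep positive
Point 2:
  Latitude: 0 + 45.8314/60 = 0.7638567
  hemisphere S, so the sign is −
  Longitude: 28.248′ = 0.470800°; total 137.4708000
  E → positive
Point 3:
  Latitude: split at 2 digits → 60° and 0.86′; 60 + 0.86/60 = 60.0143333
  S ⇒ negate
  Longitude: split at 3 digits → 101° and 11.154′; 101 + 11.154/60 = 101.1859000
  W ⇒ negate
Point 4:
  Latitude: 1.925′ = 0.032083°; total 18.0320833
  hemisphere S, so the sign is −
  λ: 43.84′ = 0.730667°; total 125.7306667
  hemisphere W, so the sign is −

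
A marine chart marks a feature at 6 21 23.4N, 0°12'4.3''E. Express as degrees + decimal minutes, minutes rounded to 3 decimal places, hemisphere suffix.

6° 21.390′ N, 0° 12.072′ E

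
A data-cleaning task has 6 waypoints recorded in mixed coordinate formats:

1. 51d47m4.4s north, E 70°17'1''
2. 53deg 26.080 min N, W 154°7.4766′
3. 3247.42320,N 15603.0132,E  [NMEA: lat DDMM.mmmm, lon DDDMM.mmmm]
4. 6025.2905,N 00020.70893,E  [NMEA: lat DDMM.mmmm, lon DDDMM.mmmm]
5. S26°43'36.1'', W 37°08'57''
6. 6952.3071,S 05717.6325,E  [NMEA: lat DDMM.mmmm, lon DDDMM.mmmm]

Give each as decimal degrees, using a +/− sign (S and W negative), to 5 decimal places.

1. 51.78456, 70.28361
2. 53.43467, -154.12461
3. 32.79039, 156.05022
4. 60.42151, 0.34515
5. -26.72669, -37.14917
6. -69.87179, 57.29388

Point 1:
  Latitude: 47′ + 4.4″ = 47.07333′; 51 + 47.07333/60 = 51.784556
  N → positive
  λ: 17′ + 1″ = 17.01667′; 70 + 17.01667/60 = 70.283611
  E ⇒ keep positive
Point 2:
  φ: 26.08′ = 0.434667°; total 53.434667
  N ⇒ keep positive
  λ: 7.4766′ = 0.124610°; total 154.124610
  W → negative
Point 3:
  Latitude: split at 2 digits → 32° and 47.4232′; 32 + 47.4232/60 = 32.790387
  N → positive
  Longitude: degrees = first 3 digits = 156, minutes = 3.0132; 156 + 3.0132/60 = 156.050220
  E ⇒ keep positive
Point 4:
  Latitude: split at 2 digits → 60° and 25.2905′; 60 + 25.2905/60 = 60.421508
  N ⇒ keep positive
  λ: split at 3 digits → 000° and 20.70893′; 0 + 20.70893/60 = 0.345149
  E → positive
Point 5:
  φ: 26° + 43/60 + 36.1/3600 = 26 + 0.716667 + 0.010028 = 26.726694
  hemisphere S, so the sign is −
  λ: 37 + 8/60 + 57/3600 = 37.149167
  W ⇒ negate
Point 6:
  φ: split at 2 digits → 69° and 52.3071′; 69 + 52.3071/60 = 69.871785
  S → negative
  λ: split at 3 digits → 057° and 17.6325′; 57 + 17.6325/60 = 57.293875
  E ⇒ keep positive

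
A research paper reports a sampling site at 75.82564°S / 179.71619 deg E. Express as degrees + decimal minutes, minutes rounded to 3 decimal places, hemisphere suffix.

75° 49.538′ S, 179° 42.971′ E

Lat: fractional part 0.825640 → 49.53840 minutes
Lon: fractional part 0.716190 → 42.97140 minutes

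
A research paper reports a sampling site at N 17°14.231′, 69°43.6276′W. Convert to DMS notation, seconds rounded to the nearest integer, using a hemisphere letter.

Latitude: 14.23100′ → 14′ and 0.23100 × 60 = 13.86″
λ: 43.62760′ → 43′ and 0.62760 × 60 = 37.66″

17°14′14″ N, 69°43′38″ W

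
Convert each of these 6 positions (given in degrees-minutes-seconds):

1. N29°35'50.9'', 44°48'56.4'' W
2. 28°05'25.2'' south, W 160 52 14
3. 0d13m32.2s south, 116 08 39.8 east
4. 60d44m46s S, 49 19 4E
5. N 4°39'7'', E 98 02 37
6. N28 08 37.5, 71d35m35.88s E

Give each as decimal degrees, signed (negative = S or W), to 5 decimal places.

1. 29.59747, -44.81567
2. -28.09033, -160.87056
3. -0.22561, 116.14439
4. -60.74611, 49.31778
5. 4.65194, 98.04361
6. 28.14375, 71.59330

Point 1:
  Latitude: 35′ + 50.9″ = 35.84833′; 29 + 35.84833/60 = 29.597472
  N → positive
  λ: 48′ + 56.4″ = 48.94000′; 44 + 48.94000/60 = 44.815667
  W → negative
Point 2:
  φ: 28° + 5/60 + 25.2/3600 = 28 + 0.083333 + 0.007000 = 28.090333
  hemisphere S, so the sign is −
  Longitude: 160° + 52/60 + 14/3600 = 160 + 0.866667 + 0.003889 = 160.870556
  W ⇒ negate
Point 3:
  φ: 13′ + 32.2″ = 13.53667′; 0 + 13.53667/60 = 0.225611
  hemisphere S, so the sign is −
  λ: 8′ + 39.8″ = 8.66333′; 116 + 8.66333/60 = 116.144389
  E ⇒ keep positive
Point 4:
  φ: 60 + 44/60 + 46/3600 = 60.746111
  hemisphere S, so the sign is −
  λ: 49 + 19/60 + 4/3600 = 49.317778
  E ⇒ keep positive
Point 5:
  φ: 4 + 39/60 + 7/3600 = 4.651944
  N ⇒ keep positive
  λ: 98 + 2/60 + 37/3600 = 98.043611
  E ⇒ keep positive
Point 6:
  φ: 8′ + 37.5″ = 8.62500′; 28 + 8.62500/60 = 28.143750
  N ⇒ keep positive
  Longitude: 71 + 35/60 + 35.88/3600 = 71.593300
  E ⇒ keep positive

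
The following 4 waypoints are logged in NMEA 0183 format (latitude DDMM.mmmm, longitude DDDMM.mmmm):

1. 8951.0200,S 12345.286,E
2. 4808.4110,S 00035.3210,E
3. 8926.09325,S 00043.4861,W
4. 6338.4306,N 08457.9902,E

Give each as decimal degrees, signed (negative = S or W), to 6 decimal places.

1. -89.850333, 123.754767
2. -48.140183, 0.588683
3. -89.434888, -0.724768
4. 63.640510, 84.966503

Point 1:
  φ: degrees = first 2 digits = 89, minutes = 51.02; 89 + 51.02/60 = 89.8503333
  S ⇒ negate
  Lon: degrees = first 3 digits = 123, minutes = 45.286; 123 + 45.286/60 = 123.7547667
  E → positive
Point 2:
  Latitude: split at 2 digits → 48° and 8.411′; 48 + 8.411/60 = 48.1401833
  hemisphere S, so the sign is −
  Lon: split at 3 digits → 000° and 35.321′; 0 + 35.321/60 = 0.5886833
  E → positive
Point 3:
  Latitude: degrees = first 2 digits = 89, minutes = 26.09325; 89 + 26.09325/60 = 89.4348875
  hemisphere S, so the sign is −
  Longitude: split at 3 digits → 000° and 43.4861′; 0 + 43.4861/60 = 0.7247683
  W ⇒ negate
Point 4:
  Latitude: degrees = first 2 digits = 63, minutes = 38.4306; 63 + 38.4306/60 = 63.6405100
  N → positive
  Longitude: degrees = first 3 digits = 84, minutes = 57.9902; 84 + 57.9902/60 = 84.9665033
  E → positive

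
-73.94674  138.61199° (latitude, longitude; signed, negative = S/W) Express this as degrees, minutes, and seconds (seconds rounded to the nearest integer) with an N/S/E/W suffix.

73°56′48″ S, 138°36′43″ E

Latitude is negative → S; |value| = 73.946740
φ: whole degrees 73; 56.80440′ → 56′ and 48.26″
λ: 0.611990 × 60 = 36.71940′ → 36′, remainder × 60 = 43.16″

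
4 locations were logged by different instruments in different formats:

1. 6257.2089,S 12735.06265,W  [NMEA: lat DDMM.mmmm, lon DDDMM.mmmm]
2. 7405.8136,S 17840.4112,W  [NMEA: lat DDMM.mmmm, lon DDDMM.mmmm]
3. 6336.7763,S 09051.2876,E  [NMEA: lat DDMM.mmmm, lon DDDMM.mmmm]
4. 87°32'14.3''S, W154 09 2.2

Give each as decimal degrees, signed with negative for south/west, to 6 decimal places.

1. -62.953482, -127.584378
2. -74.096893, -178.673520
3. -63.612938, 90.854793
4. -87.537306, -154.150611

Point 1:
  Lat: degrees = first 2 digits = 62, minutes = 57.2089; 62 + 57.2089/60 = 62.9534817
  S ⇒ negate
  Longitude: split at 3 digits → 127° and 35.06265′; 127 + 35.06265/60 = 127.5843775
  hemisphere W, so the sign is −
Point 2:
  Latitude: split at 2 digits → 74° and 5.8136′; 74 + 5.8136/60 = 74.0968933
  S → negative
  Longitude: split at 3 digits → 178° and 40.4112′; 178 + 40.4112/60 = 178.6735200
  hemisphere W, so the sign is −
Point 3:
  Lat: split at 2 digits → 63° and 36.7763′; 63 + 36.7763/60 = 63.6129383
  hemisphere S, so the sign is −
  Lon: split at 3 digits → 090° and 51.2876′; 90 + 51.2876/60 = 90.8547933
  E ⇒ keep positive
Point 4:
  Latitude: 87 + 32/60 + 14.3/3600 = 87.5373056
  S → negative
  Longitude: 154° + 9/60 + 2.2/3600 = 154 + 0.150000 + 0.000611 = 154.1506111
  hemisphere W, so the sign is −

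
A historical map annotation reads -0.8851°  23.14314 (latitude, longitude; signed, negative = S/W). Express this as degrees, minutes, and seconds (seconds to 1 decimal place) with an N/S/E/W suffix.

0°53′6.4″ S, 23°08′35.3″ E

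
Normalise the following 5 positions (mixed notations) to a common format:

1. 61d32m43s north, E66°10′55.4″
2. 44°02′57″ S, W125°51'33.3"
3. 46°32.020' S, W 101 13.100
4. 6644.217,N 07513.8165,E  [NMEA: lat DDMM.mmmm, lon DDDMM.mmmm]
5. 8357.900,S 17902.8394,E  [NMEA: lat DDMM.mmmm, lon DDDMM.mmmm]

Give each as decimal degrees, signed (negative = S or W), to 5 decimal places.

1. 61.54528, 66.18206
2. -44.04917, -125.85925
3. -46.53367, -101.21833
4. 66.73695, 75.23028
5. -83.96500, 179.04732

Point 1:
  Lat: 61 + 32/60 + 43/3600 = 61.545278
  N ⇒ keep positive
  Longitude: 66 + 10/60 + 55.4/3600 = 66.182056
  E → positive
Point 2:
  φ: 44° + 2/60 + 57/3600 = 44 + 0.033333 + 0.015833 = 44.049167
  S ⇒ negate
  λ: 125 + 51/60 + 33.3/3600 = 125.859250
  W → negative
Point 3:
  Latitude: 32.02′ = 0.533667°; total 46.533667
  hemisphere S, so the sign is −
  Lon: 101 + 13.1/60 = 101.218333
  W → negative
Point 4:
  φ: degrees = first 2 digits = 66, minutes = 44.217; 66 + 44.217/60 = 66.736950
  N → positive
  Lon: split at 3 digits → 075° and 13.8165′; 75 + 13.8165/60 = 75.230275
  E ⇒ keep positive
Point 5:
  φ: split at 2 digits → 83° and 57.9′; 83 + 57.9/60 = 83.965000
  S → negative
  Lon: split at 3 digits → 179° and 2.8394′; 179 + 2.8394/60 = 179.047323
  E → positive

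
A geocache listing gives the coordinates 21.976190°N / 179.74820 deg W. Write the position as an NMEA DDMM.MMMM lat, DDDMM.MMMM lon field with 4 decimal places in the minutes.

2158.5714,N / 17944.8920,W

Lat: 21° + 0.976190 × 60 = 21° 58.571400′
λ: fractional part 0.748200 → 44.892000 minutes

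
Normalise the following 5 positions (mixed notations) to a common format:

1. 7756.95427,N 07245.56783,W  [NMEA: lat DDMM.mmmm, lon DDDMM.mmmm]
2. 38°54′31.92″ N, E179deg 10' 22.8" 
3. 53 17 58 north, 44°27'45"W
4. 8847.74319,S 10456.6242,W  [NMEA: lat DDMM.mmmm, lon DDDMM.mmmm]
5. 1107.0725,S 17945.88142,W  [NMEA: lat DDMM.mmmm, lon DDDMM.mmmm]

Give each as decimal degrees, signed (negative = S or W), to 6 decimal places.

1. 77.949238, -72.759464
2. 38.908867, 179.173000
3. 53.299444, -44.462500
4. -88.795720, -104.943737
5. -11.117875, -179.764690

Point 1:
  Lat: degrees = first 2 digits = 77, minutes = 56.95427; 77 + 56.95427/60 = 77.9492378
  N → positive
  Longitude: split at 3 digits → 072° and 45.56783′; 72 + 45.56783/60 = 72.7594638
  hemisphere W, so the sign is −
Point 2:
  φ: 38 + 54/60 + 31.92/3600 = 38.9088667
  N ⇒ keep positive
  Lon: 10′ + 22.8″ = 10.38000′; 179 + 10.38000/60 = 179.1730000
  E → positive
Point 3:
  φ: 53° + 17/60 + 58/3600 = 53 + 0.283333 + 0.016111 = 53.2994444
  N ⇒ keep positive
  λ: 44 + 27/60 + 45/3600 = 44.4625000
  hemisphere W, so the sign is −
Point 4:
  φ: degrees = first 2 digits = 88, minutes = 47.74319; 88 + 47.74319/60 = 88.7957198
  S → negative
  Longitude: split at 3 digits → 104° and 56.6242′; 104 + 56.6242/60 = 104.9437367
  hemisphere W, so the sign is −
Point 5:
  Latitude: degrees = first 2 digits = 11, minutes = 7.0725; 11 + 7.0725/60 = 11.1178750
  S → negative
  λ: degrees = first 3 digits = 179, minutes = 45.88142; 179 + 45.88142/60 = 179.7646903
  W → negative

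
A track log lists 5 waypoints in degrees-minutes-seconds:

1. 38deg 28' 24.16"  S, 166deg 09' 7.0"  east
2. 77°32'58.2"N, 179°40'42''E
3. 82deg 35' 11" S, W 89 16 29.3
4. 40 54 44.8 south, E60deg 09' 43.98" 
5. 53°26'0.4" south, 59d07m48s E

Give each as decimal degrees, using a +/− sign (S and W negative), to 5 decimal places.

1. -38.47338, 166.15194
2. 77.54950, 179.67833
3. -82.58639, -89.27481
4. -40.91244, 60.16222
5. -53.43344, 59.13000

Point 1:
  φ: 38 + 28/60 + 24.16/3600 = 38.473378
  S ⇒ negate
  Lon: 9′ + 7″ = 9.11667′; 166 + 9.11667/60 = 166.151944
  E → positive
Point 2:
  Latitude: 77 + 32/60 + 58.2/3600 = 77.549500
  N → positive
  Lon: 179° + 40/60 + 42/3600 = 179 + 0.666667 + 0.011667 = 179.678333
  E → positive
Point 3:
  φ: 82° + 35/60 + 11/3600 = 82 + 0.583333 + 0.003056 = 82.586389
  hemisphere S, so the sign is −
  Lon: 89° + 16/60 + 29.3/3600 = 89 + 0.266667 + 0.008139 = 89.274806
  W ⇒ negate
Point 4:
  φ: 40° + 54/60 + 44.8/3600 = 40 + 0.900000 + 0.012444 = 40.912444
  hemisphere S, so the sign is −
  λ: 9′ + 43.98″ = 9.73300′; 60 + 9.73300/60 = 60.162217
  E ⇒ keep positive
Point 5:
  φ: 26′ + 0.4″ = 26.00667′; 53 + 26.00667/60 = 53.433444
  hemisphere S, so the sign is −
  Lon: 59 + 7/60 + 48/3600 = 59.130000
  E ⇒ keep positive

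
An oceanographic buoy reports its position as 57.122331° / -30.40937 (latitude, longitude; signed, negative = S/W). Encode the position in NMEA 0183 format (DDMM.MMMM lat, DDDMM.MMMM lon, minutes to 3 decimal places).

Lat: 57° + 0.122331 × 60 = 57° 7.33986′
Longitude is negative → W; |value| = 30.409370
λ: 30° + 0.409370 × 60 = 30° 24.56220′

5707.340,N / 03024.562,W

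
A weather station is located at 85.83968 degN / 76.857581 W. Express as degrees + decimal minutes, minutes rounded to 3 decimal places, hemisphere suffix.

85° 50.381′ N, 76° 51.455′ W

Latitude: fractional part 0.839680 → 50.38080 minutes
Longitude: 76° + 0.857581 × 60 = 76° 51.45486′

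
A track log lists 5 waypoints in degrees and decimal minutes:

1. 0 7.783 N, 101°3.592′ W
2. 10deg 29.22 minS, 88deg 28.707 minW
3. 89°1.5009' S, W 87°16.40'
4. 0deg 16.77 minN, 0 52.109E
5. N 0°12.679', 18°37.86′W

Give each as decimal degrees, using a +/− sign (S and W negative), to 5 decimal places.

1. 0.12972, -101.05987
2. -10.48700, -88.47845
3. -89.02502, -87.27333
4. 0.27950, 0.86848
5. 0.21132, -18.63100

Point 1:
  φ: 7.783′ = 0.129717°; total 0.129717
  N → positive
  Longitude: 3.592′ = 0.059867°; total 101.059867
  W → negative
Point 2:
  φ: 10 + 29.22/60 = 10.487000
  hemisphere S, so the sign is −
  Lon: 28.707′ = 0.478450°; total 88.478450
  W → negative
Point 3:
  Latitude: 89 + 1.5009/60 = 89.025015
  S → negative
  Longitude: 87 + 16.4/60 = 87.273333
  W → negative
Point 4:
  Latitude: 0 + 16.77/60 = 0.279500
  N → positive
  Longitude: 52.109′ = 0.868483°; total 0.868483
  E ⇒ keep positive
Point 5:
  Lat: 0 + 12.679/60 = 0.211317
  N → positive
  Lon: 37.86′ = 0.631000°; total 18.631000
  W → negative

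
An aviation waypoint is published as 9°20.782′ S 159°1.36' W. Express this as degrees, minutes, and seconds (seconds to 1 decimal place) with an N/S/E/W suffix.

φ: 20.78200′ → 20′ and 0.78200 × 60 = 46.920″
λ: fractional minutes 0.36000 × 60 = 21.600″

9°20′46.9″ S, 159°01′21.6″ W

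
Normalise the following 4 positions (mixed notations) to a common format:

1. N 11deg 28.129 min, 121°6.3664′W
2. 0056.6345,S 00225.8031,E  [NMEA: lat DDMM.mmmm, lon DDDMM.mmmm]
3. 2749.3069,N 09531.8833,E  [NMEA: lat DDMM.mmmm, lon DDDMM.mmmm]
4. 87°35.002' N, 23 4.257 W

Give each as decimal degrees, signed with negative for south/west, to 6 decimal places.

Point 1:
  Latitude: 11 + 28.129/60 = 11.4688167
  N ⇒ keep positive
  λ: 6.3664′ = 0.106107°; total 121.1061067
  W ⇒ negate
Point 2:
  Lat: degrees = first 2 digits = 0, minutes = 56.6345; 0 + 56.6345/60 = 0.9439083
  hemisphere S, so the sign is −
  λ: split at 3 digits → 002° and 25.8031′; 2 + 25.8031/60 = 2.4300517
  E ⇒ keep positive
Point 3:
  Lat: degrees = first 2 digits = 27, minutes = 49.3069; 27 + 49.3069/60 = 27.8217817
  N ⇒ keep positive
  Lon: split at 3 digits → 095° and 31.8833′; 95 + 31.8833/60 = 95.5313883
  E → positive
Point 4:
  Latitude: 35.002′ = 0.583367°; total 87.5833667
  N ⇒ keep positive
  Longitude: 23 + 4.257/60 = 23.0709500
  W → negative

1. 11.468817, -121.106107
2. -0.943908, 2.430052
3. 27.821782, 95.531388
4. 87.583367, -23.070950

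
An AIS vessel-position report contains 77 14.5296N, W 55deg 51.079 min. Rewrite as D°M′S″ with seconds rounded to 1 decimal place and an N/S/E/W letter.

φ: fractional minutes 0.52960 × 60 = 31.776″
Lon: 51.07900′ → 51′ and 0.07900 × 60 = 4.740″

77°14′31.8″ N, 55°51′4.7″ W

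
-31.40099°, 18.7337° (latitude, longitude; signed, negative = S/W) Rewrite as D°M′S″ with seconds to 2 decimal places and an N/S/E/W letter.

31°24′3.56″ S, 18°44′1.32″ E

Latitude is negative → S; |value| = 31.400990
Lat: 0.400990 × 60 = 24.05940′ → 24′, remainder × 60 = 3.5640″
Longitude: 0.733700 × 60 = 44.02200′ → 44′, remainder × 60 = 1.3200″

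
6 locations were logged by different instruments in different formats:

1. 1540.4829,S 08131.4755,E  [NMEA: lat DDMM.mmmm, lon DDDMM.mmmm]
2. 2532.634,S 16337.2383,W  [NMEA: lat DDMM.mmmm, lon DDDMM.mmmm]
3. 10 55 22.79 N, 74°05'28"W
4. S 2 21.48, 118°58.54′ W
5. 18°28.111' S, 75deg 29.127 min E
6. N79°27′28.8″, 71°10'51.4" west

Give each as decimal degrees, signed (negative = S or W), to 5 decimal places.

Point 1:
  Lat: split at 2 digits → 15° and 40.4829′; 15 + 40.4829/60 = 15.674715
  S ⇒ negate
  Lon: split at 3 digits → 081° and 31.4755′; 81 + 31.4755/60 = 81.524592
  E → positive
Point 2:
  Latitude: split at 2 digits → 25° and 32.634′; 25 + 32.634/60 = 25.543900
  hemisphere S, so the sign is −
  λ: split at 3 digits → 163° and 37.2383′; 163 + 37.2383/60 = 163.620638
  W ⇒ negate
Point 3:
  Latitude: 10° + 55/60 + 22.79/3600 = 10 + 0.916667 + 0.006331 = 10.922997
  N ⇒ keep positive
  Lon: 74° + 5/60 + 28/3600 = 74 + 0.083333 + 0.007778 = 74.091111
  W → negative
Point 4:
  Lat: 21.48′ = 0.358000°; total 2.358000
  S → negative
  Longitude: 118 + 58.54/60 = 118.975667
  W ⇒ negate
Point 5:
  Latitude: 18 + 28.111/60 = 18.468517
  hemisphere S, so the sign is −
  Lon: 29.127′ = 0.485450°; total 75.485450
  E → positive
Point 6:
  φ: 79 + 27/60 + 28.8/3600 = 79.458000
  N → positive
  Lon: 71 + 10/60 + 51.4/3600 = 71.180944
  W ⇒ negate

1. -15.67472, 81.52459
2. -25.54390, -163.62064
3. 10.92300, -74.09111
4. -2.35800, -118.97567
5. -18.46852, 75.48545
6. 79.45800, -71.18094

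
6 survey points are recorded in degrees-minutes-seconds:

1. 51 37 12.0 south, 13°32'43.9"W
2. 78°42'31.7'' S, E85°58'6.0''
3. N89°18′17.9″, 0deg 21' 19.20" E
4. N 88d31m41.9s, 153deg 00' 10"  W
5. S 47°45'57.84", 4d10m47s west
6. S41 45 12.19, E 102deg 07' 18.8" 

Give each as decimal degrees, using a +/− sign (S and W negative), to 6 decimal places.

1. -51.620000, -13.545528
2. -78.708806, 85.968333
3. 89.304972, 0.355333
4. 88.528306, -153.002778
5. -47.766067, -4.179722
6. -41.753386, 102.121889

Point 1:
  Latitude: 51 + 37/60 + 12/3600 = 51.6200000
  S → negative
  λ: 13° + 32/60 + 43.9/3600 = 13 + 0.533333 + 0.012194 = 13.5455278
  W ⇒ negate
Point 2:
  Lat: 78° + 42/60 + 31.7/3600 = 78 + 0.700000 + 0.008806 = 78.7088056
  hemisphere S, so the sign is −
  Lon: 85° + 58/60 + 6/3600 = 85 + 0.966667 + 0.001667 = 85.9683333
  E ⇒ keep positive
Point 3:
  Lat: 89 + 18/60 + 17.9/3600 = 89.3049722
  N ⇒ keep positive
  λ: 21′ + 19.2″ = 21.32000′; 0 + 21.32000/60 = 0.3553333
  E → positive
Point 4:
  φ: 88° + 31/60 + 41.9/3600 = 88 + 0.516667 + 0.011639 = 88.5283056
  N ⇒ keep positive
  λ: 0′ + 10″ = 0.16667′; 153 + 0.16667/60 = 153.0027778
  W → negative
Point 5:
  Latitude: 47° + 45/60 + 57.84/3600 = 47 + 0.750000 + 0.016067 = 47.7660667
  S → negative
  λ: 4 + 10/60 + 47/3600 = 4.1797222
  hemisphere W, so the sign is −
Point 6:
  φ: 41 + 45/60 + 12.19/3600 = 41.7533861
  hemisphere S, so the sign is −
  Lon: 102 + 7/60 + 18.8/3600 = 102.1218889
  E → positive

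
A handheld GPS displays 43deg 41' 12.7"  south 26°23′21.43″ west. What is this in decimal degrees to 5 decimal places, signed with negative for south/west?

Lat: 43 + 41/60 + 12.7/3600 = 43.686861
S → negative
Longitude: 26 + 23/60 + 21.43/3600 = 26.389286
W ⇒ negate

-43.68686, -26.38929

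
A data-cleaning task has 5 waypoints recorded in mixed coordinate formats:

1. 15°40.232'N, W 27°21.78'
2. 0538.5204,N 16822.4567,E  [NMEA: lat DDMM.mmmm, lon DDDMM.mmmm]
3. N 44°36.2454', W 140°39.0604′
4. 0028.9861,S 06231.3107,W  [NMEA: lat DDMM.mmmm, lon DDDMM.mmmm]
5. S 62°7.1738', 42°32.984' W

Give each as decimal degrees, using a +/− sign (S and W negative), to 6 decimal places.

1. 15.670533, -27.363000
2. 5.642007, 168.374278
3. 44.604090, -140.651007
4. -0.483102, -62.521845
5. -62.119563, -42.549733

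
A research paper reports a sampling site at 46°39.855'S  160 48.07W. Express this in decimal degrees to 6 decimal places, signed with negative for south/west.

φ: 39.855′ = 0.664250°; total 46.6642500
hemisphere S, so the sign is −
Lon: 160 + 48.07/60 = 160.8011667
W → negative

-46.664250, -160.801167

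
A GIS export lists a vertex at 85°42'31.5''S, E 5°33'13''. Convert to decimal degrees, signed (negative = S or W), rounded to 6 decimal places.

Latitude: 42′ + 31.5″ = 42.52500′; 85 + 42.52500/60 = 85.7087500
S → negative
Longitude: 33′ + 13″ = 33.21667′; 5 + 33.21667/60 = 5.5536111
E → positive

-85.708750, 5.553611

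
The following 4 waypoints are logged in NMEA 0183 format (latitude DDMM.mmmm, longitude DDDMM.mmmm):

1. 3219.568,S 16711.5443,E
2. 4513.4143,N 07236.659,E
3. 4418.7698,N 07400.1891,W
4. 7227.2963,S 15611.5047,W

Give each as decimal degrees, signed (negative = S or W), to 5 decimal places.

Point 1:
  Lat: degrees = first 2 digits = 32, minutes = 19.568; 32 + 19.568/60 = 32.326133
  S ⇒ negate
  Longitude: degrees = first 3 digits = 167, minutes = 11.5443; 167 + 11.5443/60 = 167.192405
  E ⇒ keep positive
Point 2:
  Lat: degrees = first 2 digits = 45, minutes = 13.4143; 45 + 13.4143/60 = 45.223572
  N ⇒ keep positive
  Longitude: degrees = first 3 digits = 72, minutes = 36.659; 72 + 36.659/60 = 72.610983
  E → positive
Point 3:
  φ: split at 2 digits → 44° and 18.7698′; 44 + 18.7698/60 = 44.312830
  N ⇒ keep positive
  Lon: degrees = first 3 digits = 74, minutes = 0.1891; 74 + 0.1891/60 = 74.003152
  W ⇒ negate
Point 4:
  φ: degrees = first 2 digits = 72, minutes = 27.2963; 72 + 27.2963/60 = 72.454938
  hemisphere S, so the sign is −
  Lon: split at 3 digits → 156° and 11.5047′; 156 + 11.5047/60 = 156.191745
  W → negative

1. -32.32613, 167.19241
2. 45.22357, 72.61098
3. 44.31283, -74.00315
4. -72.45494, -156.19175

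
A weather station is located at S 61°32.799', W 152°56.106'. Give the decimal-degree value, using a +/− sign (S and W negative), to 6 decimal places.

Lat: 61 + 32.799/60 = 61.5466500
S → negative
Longitude: 56.106′ = 0.935100°; total 152.9351000
hemisphere W, so the sign is −

-61.546650, -152.935100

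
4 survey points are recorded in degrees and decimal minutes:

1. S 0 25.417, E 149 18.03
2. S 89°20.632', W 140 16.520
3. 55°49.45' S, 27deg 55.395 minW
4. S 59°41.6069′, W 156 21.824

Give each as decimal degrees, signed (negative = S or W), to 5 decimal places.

Point 1:
  φ: 0 + 25.417/60 = 0.423617
  S → negative
  λ: 149 + 18.03/60 = 149.300500
  E → positive
Point 2:
  Latitude: 89 + 20.632/60 = 89.343867
  hemisphere S, so the sign is −
  λ: 140 + 16.52/60 = 140.275333
  W ⇒ negate
Point 3:
  Latitude: 49.45′ = 0.824167°; total 55.824167
  hemisphere S, so the sign is −
  λ: 55.395′ = 0.923250°; total 27.923250
  W ⇒ negate
Point 4:
  φ: 41.6069′ = 0.693448°; total 59.693448
  hemisphere S, so the sign is −
  Lon: 21.824′ = 0.363733°; total 156.363733
  W ⇒ negate

1. -0.42362, 149.30050
2. -89.34387, -140.27533
3. -55.82417, -27.92325
4. -59.69345, -156.36373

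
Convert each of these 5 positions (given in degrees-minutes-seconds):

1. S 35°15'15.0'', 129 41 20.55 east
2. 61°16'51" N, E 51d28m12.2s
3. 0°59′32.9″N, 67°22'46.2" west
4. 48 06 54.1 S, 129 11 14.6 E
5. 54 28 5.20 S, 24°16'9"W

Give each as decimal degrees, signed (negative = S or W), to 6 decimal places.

1. -35.254167, 129.689042
2. 61.280833, 51.470056
3. 0.992472, -67.379500
4. -48.115028, 129.187389
5. -54.468111, -24.269167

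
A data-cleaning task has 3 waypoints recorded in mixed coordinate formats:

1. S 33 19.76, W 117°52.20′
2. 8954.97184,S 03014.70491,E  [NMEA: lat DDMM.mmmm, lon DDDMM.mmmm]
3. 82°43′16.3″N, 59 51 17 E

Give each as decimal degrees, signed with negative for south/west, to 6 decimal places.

1. -33.329333, -117.870000
2. -89.916197, 30.245082
3. 82.721194, 59.854722

Point 1:
  Latitude: 19.76′ = 0.329333°; total 33.3293333
  hemisphere S, so the sign is −
  Lon: 52.2′ = 0.870000°; total 117.8700000
  hemisphere W, so the sign is −
Point 2:
  Latitude: split at 2 digits → 89° and 54.97184′; 89 + 54.97184/60 = 89.9161973
  S → negative
  Longitude: split at 3 digits → 030° and 14.70491′; 30 + 14.70491/60 = 30.2450818
  E ⇒ keep positive
Point 3:
  Lat: 82 + 43/60 + 16.3/3600 = 82.7211944
  N ⇒ keep positive
  Lon: 59 + 51/60 + 17/3600 = 59.8547222
  E → positive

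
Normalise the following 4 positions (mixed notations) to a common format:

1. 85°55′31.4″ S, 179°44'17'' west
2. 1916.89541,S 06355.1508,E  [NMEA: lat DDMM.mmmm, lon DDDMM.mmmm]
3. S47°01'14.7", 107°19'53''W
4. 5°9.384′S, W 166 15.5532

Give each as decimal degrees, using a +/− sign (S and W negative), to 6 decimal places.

1. -85.925389, -179.738056
2. -19.281590, 63.919180
3. -47.020750, -107.331389
4. -5.156400, -166.259220

Point 1:
  Latitude: 85 + 55/60 + 31.4/3600 = 85.9253889
  S → negative
  λ: 179 + 44/60 + 17/3600 = 179.7380556
  hemisphere W, so the sign is −
Point 2:
  φ: degrees = first 2 digits = 19, minutes = 16.89541; 19 + 16.89541/60 = 19.2815902
  hemisphere S, so the sign is −
  λ: degrees = first 3 digits = 63, minutes = 55.1508; 63 + 55.1508/60 = 63.9191800
  E → positive
Point 3:
  Latitude: 47 + 1/60 + 14.7/3600 = 47.0207500
  S → negative
  λ: 19′ + 53″ = 19.88333′; 107 + 19.88333/60 = 107.3313889
  W ⇒ negate
Point 4:
  Latitude: 9.384′ = 0.156400°; total 5.1564000
  hemisphere S, so the sign is −
  λ: 15.5532′ = 0.259220°; total 166.2592200
  hemisphere W, so the sign is −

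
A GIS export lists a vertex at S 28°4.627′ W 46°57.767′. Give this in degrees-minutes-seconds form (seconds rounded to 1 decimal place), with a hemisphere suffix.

28°04′37.6″ S, 46°57′46.0″ W

Latitude: 4.62700′ → 4′ and 0.62700 × 60 = 37.620″
Longitude: fractional minutes 0.76700 × 60 = 46.020″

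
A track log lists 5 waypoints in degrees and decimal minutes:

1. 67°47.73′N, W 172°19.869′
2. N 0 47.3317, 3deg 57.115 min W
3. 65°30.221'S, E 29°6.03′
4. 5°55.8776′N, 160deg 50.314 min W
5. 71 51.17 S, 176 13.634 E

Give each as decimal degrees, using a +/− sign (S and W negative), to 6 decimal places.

1. 67.795500, -172.331150
2. 0.788862, -3.951917
3. -65.503683, 29.100500
4. 5.931293, -160.838567
5. -71.852833, 176.227233

Point 1:
  φ: 47.73′ = 0.795500°; total 67.7955000
  N ⇒ keep positive
  Lon: 19.869′ = 0.331150°; total 172.3311500
  hemisphere W, so the sign is −
Point 2:
  Lat: 0 + 47.3317/60 = 0.7888617
  N → positive
  Lon: 57.115′ = 0.951917°; total 3.9519167
  hemisphere W, so the sign is −
Point 3:
  φ: 30.221′ = 0.503683°; total 65.5036833
  hemisphere S, so the sign is −
  Lon: 29 + 6.03/60 = 29.1005000
  E ⇒ keep positive
Point 4:
  Latitude: 5 + 55.8776/60 = 5.9312933
  N ⇒ keep positive
  λ: 50.314′ = 0.838567°; total 160.8385667
  hemisphere W, so the sign is −
Point 5:
  Latitude: 71 + 51.17/60 = 71.8528333
  hemisphere S, so the sign is −
  Lon: 13.634′ = 0.227233°; total 176.2272333
  E ⇒ keep positive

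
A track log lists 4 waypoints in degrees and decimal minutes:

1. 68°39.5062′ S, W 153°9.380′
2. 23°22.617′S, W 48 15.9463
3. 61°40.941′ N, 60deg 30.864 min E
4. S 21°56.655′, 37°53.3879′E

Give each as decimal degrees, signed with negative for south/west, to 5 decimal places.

1. -68.65844, -153.15633
2. -23.37695, -48.26577
3. 61.68235, 60.51440
4. -21.94425, 37.88980

Point 1:
  φ: 68 + 39.5062/60 = 68.658437
  S → negative
  Longitude: 153 + 9.38/60 = 153.156333
  W ⇒ negate
Point 2:
  Latitude: 23 + 22.617/60 = 23.376950
  S → negative
  Lon: 15.9463′ = 0.265772°; total 48.265772
  W → negative
Point 3:
  Lat: 61 + 40.941/60 = 61.682350
  N → positive
  Lon: 60 + 30.864/60 = 60.514400
  E → positive
Point 4:
  Latitude: 56.655′ = 0.944250°; total 21.944250
  hemisphere S, so the sign is −
  λ: 37 + 53.3879/60 = 37.889798
  E ⇒ keep positive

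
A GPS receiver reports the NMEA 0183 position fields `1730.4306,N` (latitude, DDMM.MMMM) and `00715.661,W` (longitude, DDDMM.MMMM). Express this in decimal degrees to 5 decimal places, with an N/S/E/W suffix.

17.50718° N, 7.26102° W

Latitude: degrees = first 2 digits = 17, minutes = 30.4306; 17 + 30.4306/60 = 17.507177
Longitude: split at 3 digits → 007° and 15.661′; 7 + 15.661/60 = 7.261017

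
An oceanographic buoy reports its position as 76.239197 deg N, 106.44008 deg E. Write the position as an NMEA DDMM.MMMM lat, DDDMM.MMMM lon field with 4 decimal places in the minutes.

Lat: minutes = (76.239197 − 76) × 60 = 14.351820
Longitude: fractional part 0.440080 → 26.404800 minutes

7614.3518,N / 10626.4048,E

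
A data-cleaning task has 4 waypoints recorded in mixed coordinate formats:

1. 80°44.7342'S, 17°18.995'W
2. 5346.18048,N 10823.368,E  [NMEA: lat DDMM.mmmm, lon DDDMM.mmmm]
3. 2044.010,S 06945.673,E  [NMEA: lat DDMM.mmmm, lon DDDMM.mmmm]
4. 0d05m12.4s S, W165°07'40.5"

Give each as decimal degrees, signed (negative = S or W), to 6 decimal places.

1. -80.745570, -17.316583
2. 53.769675, 108.389467
3. -20.733500, 69.761217
4. -0.086778, -165.127917

Point 1:
  φ: 80 + 44.7342/60 = 80.7455700
  S → negative
  Longitude: 17 + 18.995/60 = 17.3165833
  hemisphere W, so the sign is −
Point 2:
  Latitude: split at 2 digits → 53° and 46.18048′; 53 + 46.18048/60 = 53.7696747
  N → positive
  λ: split at 3 digits → 108° and 23.368′; 108 + 23.368/60 = 108.3894667
  E ⇒ keep positive
Point 3:
  φ: degrees = first 2 digits = 20, minutes = 44.01; 20 + 44.01/60 = 20.7335000
  S → negative
  Lon: split at 3 digits → 069° and 45.673′; 69 + 45.673/60 = 69.7612167
  E ⇒ keep positive
Point 4:
  Lat: 0 + 5/60 + 12.4/3600 = 0.0867778
  S → negative
  λ: 165 + 7/60 + 40.5/3600 = 165.1279167
  W ⇒ negate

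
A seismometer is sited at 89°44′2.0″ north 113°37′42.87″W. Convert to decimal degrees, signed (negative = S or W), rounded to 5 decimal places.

89.73389, -113.62858

Lat: 89 + 44/60 + 2/3600 = 89.733889
N ⇒ keep positive
λ: 113° + 37/60 + 42.87/3600 = 113 + 0.616667 + 0.011908 = 113.628575
W → negative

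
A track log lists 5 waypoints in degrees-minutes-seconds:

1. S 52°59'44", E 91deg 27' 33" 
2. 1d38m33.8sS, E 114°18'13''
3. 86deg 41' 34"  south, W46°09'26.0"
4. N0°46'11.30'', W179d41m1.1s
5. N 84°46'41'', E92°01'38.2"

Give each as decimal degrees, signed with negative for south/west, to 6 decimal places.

Point 1:
  φ: 59′ + 44″ = 59.73333′; 52 + 59.73333/60 = 52.9955556
  hemisphere S, so the sign is −
  λ: 91 + 27/60 + 33/3600 = 91.4591667
  E ⇒ keep positive
Point 2:
  φ: 1° + 38/60 + 33.8/3600 = 1 + 0.633333 + 0.009389 = 1.6427222
  S → negative
  Longitude: 114° + 18/60 + 13/3600 = 114 + 0.300000 + 0.003611 = 114.3036111
  E → positive
Point 3:
  Lat: 41′ + 34″ = 41.56667′; 86 + 41.56667/60 = 86.6927778
  S ⇒ negate
  Longitude: 46° + 9/60 + 26/3600 = 46 + 0.150000 + 0.007222 = 46.1572222
  hemisphere W, so the sign is −
Point 4:
  Latitude: 0° + 46/60 + 11.3/3600 = 0 + 0.766667 + 0.003139 = 0.7698056
  N → positive
  Longitude: 179° + 41/60 + 1.1/3600 = 179 + 0.683333 + 0.000306 = 179.6836389
  W → negative
Point 5:
  Latitude: 84 + 46/60 + 41/3600 = 84.7780556
  N → positive
  Longitude: 1′ + 38.2″ = 1.63667′; 92 + 1.63667/60 = 92.0272778
  E → positive

1. -52.995556, 91.459167
2. -1.642722, 114.303611
3. -86.692778, -46.157222
4. 0.769806, -179.683639
5. 84.778056, 92.027278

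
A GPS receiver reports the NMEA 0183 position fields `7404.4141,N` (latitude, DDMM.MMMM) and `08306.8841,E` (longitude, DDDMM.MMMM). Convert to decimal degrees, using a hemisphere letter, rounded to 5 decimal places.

74.07357° N, 83.11474° E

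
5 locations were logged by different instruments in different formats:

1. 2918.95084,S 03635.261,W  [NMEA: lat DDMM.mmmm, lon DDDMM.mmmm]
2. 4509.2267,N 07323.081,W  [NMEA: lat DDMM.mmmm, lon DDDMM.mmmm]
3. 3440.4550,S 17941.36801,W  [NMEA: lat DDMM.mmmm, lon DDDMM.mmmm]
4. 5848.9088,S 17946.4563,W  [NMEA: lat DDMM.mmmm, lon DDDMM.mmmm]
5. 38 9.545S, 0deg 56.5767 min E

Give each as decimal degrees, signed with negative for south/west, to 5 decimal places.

1. -29.31585, -36.58768
2. 45.15378, -73.38468
3. -34.67425, -179.68947
4. -58.81515, -179.77427
5. -38.15908, 0.94295

Point 1:
  φ: degrees = first 2 digits = 29, minutes = 18.95084; 29 + 18.95084/60 = 29.315847
  S ⇒ negate
  λ: degrees = first 3 digits = 36, minutes = 35.261; 36 + 35.261/60 = 36.587683
  hemisphere W, so the sign is −
Point 2:
  Lat: degrees = first 2 digits = 45, minutes = 9.2267; 45 + 9.2267/60 = 45.153778
  N ⇒ keep positive
  Lon: degrees = first 3 digits = 73, minutes = 23.081; 73 + 23.081/60 = 73.384683
  W → negative
Point 3:
  Lat: split at 2 digits → 34° and 40.455′; 34 + 40.455/60 = 34.674250
  S → negative
  Longitude: degrees = first 3 digits = 179, minutes = 41.36801; 179 + 41.36801/60 = 179.689467
  W ⇒ negate
Point 4:
  Latitude: degrees = first 2 digits = 58, minutes = 48.9088; 58 + 48.9088/60 = 58.815147
  S ⇒ negate
  Longitude: split at 3 digits → 179° and 46.4563′; 179 + 46.4563/60 = 179.774272
  W ⇒ negate
Point 5:
  Lat: 38 + 9.545/60 = 38.159083
  S → negative
  Longitude: 0 + 56.5767/60 = 0.942945
  E → positive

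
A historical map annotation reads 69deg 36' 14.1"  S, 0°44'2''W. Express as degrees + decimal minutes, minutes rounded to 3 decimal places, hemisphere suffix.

Lat: seconds/60 = 0.23500; minutes = 36 + 0.23500 = 36.23500
Lon: seconds/60 = 0.03333; minutes = 44 + 0.03333 = 44.03333

69° 36.235′ S, 0° 44.033′ W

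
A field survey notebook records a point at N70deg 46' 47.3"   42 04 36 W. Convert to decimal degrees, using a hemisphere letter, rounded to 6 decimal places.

φ: 46′ + 47.3″ = 46.78833′; 70 + 46.78833/60 = 70.7798056
Lon: 4′ + 36″ = 4.60000′; 42 + 4.60000/60 = 42.0766667

70.779806° N, 42.076667° W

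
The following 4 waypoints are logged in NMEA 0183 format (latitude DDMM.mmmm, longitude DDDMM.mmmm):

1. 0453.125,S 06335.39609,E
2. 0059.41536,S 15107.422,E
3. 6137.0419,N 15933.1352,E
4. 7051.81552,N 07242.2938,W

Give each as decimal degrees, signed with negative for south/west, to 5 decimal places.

1. -4.88542, 63.58993
2. -0.99026, 151.12370
3. 61.61737, 159.55225
4. 70.86359, -72.70490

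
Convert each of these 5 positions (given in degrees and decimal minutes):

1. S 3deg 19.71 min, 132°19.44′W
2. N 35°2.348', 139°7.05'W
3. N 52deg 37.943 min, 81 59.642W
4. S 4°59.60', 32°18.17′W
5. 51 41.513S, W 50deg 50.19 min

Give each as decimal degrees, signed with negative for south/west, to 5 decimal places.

1. -3.32850, -132.32400
2. 35.03913, -139.11750
3. 52.63238, -81.99403
4. -4.99333, -32.30283
5. -51.69188, -50.83650

Point 1:
  φ: 19.71′ = 0.328500°; total 3.328500
  hemisphere S, so the sign is −
  λ: 19.44′ = 0.324000°; total 132.324000
  hemisphere W, so the sign is −
Point 2:
  Latitude: 2.348′ = 0.039133°; total 35.039133
  N → positive
  Longitude: 139 + 7.05/60 = 139.117500
  hemisphere W, so the sign is −
Point 3:
  φ: 52 + 37.943/60 = 52.632383
  N → positive
  Longitude: 59.642′ = 0.994033°; total 81.994033
  hemisphere W, so the sign is −
Point 4:
  Latitude: 59.6′ = 0.993333°; total 4.993333
  hemisphere S, so the sign is −
  Lon: 32 + 18.17/60 = 32.302833
  W ⇒ negate
Point 5:
  Lat: 41.513′ = 0.691883°; total 51.691883
  hemisphere S, so the sign is −
  Lon: 50 + 50.19/60 = 50.836500
  hemisphere W, so the sign is −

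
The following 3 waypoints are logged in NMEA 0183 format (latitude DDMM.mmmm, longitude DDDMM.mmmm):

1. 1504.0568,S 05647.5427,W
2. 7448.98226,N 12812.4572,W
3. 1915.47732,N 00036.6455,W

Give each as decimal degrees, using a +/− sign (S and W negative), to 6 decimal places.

1. -15.067613, -56.792378
2. 74.816371, -128.207620
3. 19.257955, -0.610758

Point 1:
  φ: degrees = first 2 digits = 15, minutes = 4.0568; 15 + 4.0568/60 = 15.0676133
  S → negative
  Longitude: split at 3 digits → 056° and 47.5427′; 56 + 47.5427/60 = 56.7923783
  W ⇒ negate
Point 2:
  φ: degrees = first 2 digits = 74, minutes = 48.98226; 74 + 48.98226/60 = 74.8163710
  N → positive
  Lon: degrees = first 3 digits = 128, minutes = 12.4572; 128 + 12.4572/60 = 128.2076200
  W → negative
Point 3:
  φ: split at 2 digits → 19° and 15.47732′; 19 + 15.47732/60 = 19.2579553
  N ⇒ keep positive
  Lon: split at 3 digits → 000° and 36.6455′; 0 + 36.6455/60 = 0.6107583
  W → negative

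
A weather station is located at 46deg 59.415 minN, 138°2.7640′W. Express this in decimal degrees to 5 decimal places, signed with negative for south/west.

46.99025, -138.04607

φ: 59.415′ = 0.990250°; total 46.990250
N ⇒ keep positive
λ: 138 + 2.764/60 = 138.046067
hemisphere W, so the sign is −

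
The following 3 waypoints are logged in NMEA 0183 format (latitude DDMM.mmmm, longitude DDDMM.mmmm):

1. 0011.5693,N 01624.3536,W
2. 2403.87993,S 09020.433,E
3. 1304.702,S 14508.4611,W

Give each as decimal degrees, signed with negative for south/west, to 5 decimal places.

1. 0.19282, -16.40589
2. -24.06467, 90.34055
3. -13.07837, -145.14102

Point 1:
  Latitude: degrees = first 2 digits = 0, minutes = 11.5693; 0 + 11.5693/60 = 0.192822
  N → positive
  Lon: split at 3 digits → 016° and 24.3536′; 16 + 24.3536/60 = 16.405893
  hemisphere W, so the sign is −
Point 2:
  Lat: split at 2 digits → 24° and 3.87993′; 24 + 3.87993/60 = 24.064666
  S ⇒ negate
  λ: degrees = first 3 digits = 90, minutes = 20.433; 90 + 20.433/60 = 90.340550
  E ⇒ keep positive
Point 3:
  Lat: degrees = first 2 digits = 13, minutes = 4.702; 13 + 4.702/60 = 13.078367
  S → negative
  λ: split at 3 digits → 145° and 8.4611′; 145 + 8.4611/60 = 145.141018
  W → negative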